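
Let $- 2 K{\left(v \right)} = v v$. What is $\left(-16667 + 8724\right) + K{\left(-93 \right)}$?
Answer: $- \frac{24535}{2} \approx -12268.0$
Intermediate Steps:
$K{\left(v \right)} = - \frac{v^{2}}{2}$ ($K{\left(v \right)} = - \frac{v v}{2} = - \frac{v^{2}}{2}$)
$\left(-16667 + 8724\right) + K{\left(-93 \right)} = \left(-16667 + 8724\right) - \frac{\left(-93\right)^{2}}{2} = -7943 - \frac{8649}{2} = - \frac{24535}{2}$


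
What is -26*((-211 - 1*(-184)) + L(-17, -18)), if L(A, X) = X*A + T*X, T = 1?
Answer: -6786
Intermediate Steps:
L(A, X) = X + A*X (L(A, X) = X*A + 1*X = A*X + X = X + A*X)
-26*((-211 - 1*(-184)) + L(-17, -18)) = -26*((-211 - 1*(-184)) - 18*(1 - 17)) = -26*((-211 + 184) - 18*(-16)) = -26*(-27 + 288) = -26*261 = -6786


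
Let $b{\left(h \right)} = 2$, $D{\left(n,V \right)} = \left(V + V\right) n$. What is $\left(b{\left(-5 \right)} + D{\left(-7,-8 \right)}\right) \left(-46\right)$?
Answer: $-5244$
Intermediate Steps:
$D{\left(n,V \right)} = 2 V n$
$\left(b{\left(-5 \right)} + D{\left(-7,-8 \right)}\right) \left(-46\right) = \left(2 + 2 \left(-8\right) \left(-7\right)\right) \left(-46\right) = \left(2 + 112\right) \left(-46\right) = 114 \left(-46\right) = -5244$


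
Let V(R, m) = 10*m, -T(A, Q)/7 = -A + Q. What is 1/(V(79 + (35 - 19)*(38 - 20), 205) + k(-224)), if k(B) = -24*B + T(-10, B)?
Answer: 1/8924 ≈ 0.00011206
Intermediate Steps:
T(A, Q) = -7*Q + 7*A (T(A, Q) = -7*(-A + Q) = -7*(Q - A) = -7*Q + 7*A)
k(B) = -70 - 31*B (k(B) = -24*B + (-7*B + 7*(-10)) = -24*B + (-7*B - 70) = -24*B + (-70 - 7*B) = -70 - 31*B)
1/(V(79 + (35 - 19)*(38 - 20), 205) + k(-224)) = 1/(10*205 + (-70 - 31*(-224))) = 1/(2050 + (-70 + 6944)) = 1/(2050 + 6874) = 1/8924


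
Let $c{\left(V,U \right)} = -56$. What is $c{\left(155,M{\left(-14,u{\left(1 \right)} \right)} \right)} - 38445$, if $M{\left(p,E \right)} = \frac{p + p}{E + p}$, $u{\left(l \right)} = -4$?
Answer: $-38501$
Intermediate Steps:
$M{\left(p,E \right)} = \frac{2 p}{E + p}$
$c{\left(155,M{\left(-14,u{\left(1 \right)} \right)} \right)} - 38445 = -56 - 38445 = -38501$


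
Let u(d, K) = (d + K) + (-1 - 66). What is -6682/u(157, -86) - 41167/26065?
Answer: -87165499/52130 ≈ -1672.1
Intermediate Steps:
u(d, K) = -67 + K + d (u(d, K) = (K + d) - 67 = -67 + K + d)
-6682/u(157, -86) - 41167/26065 = -6682/(-67 - 86 + 157) - 41167/26065 = -6682/4 - 41167*1/26065 = -6682*1/4 - 41167/26065 = -3341/2 - 41167/26065 = -87165499/52130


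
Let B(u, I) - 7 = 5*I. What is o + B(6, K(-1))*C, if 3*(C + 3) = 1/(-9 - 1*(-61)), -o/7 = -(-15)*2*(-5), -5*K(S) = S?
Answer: 40016/39 ≈ 1026.1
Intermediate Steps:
K(S) = -S/5
B(u, I) = 7 + 5*I
o = 1050 (o = -7*(-(-15)*2)*(-5) = -7*(-5*(-6))*(-5) = -210*(-5) = -7*(-150) = 1050)
C = -467/156 (C = -3 + 1/(3*(-9 - 1*(-61))) = -3 + 1/(3*(-9 + 61)) = -3 + (1/3)/52 = -3 + (1/3)*(1/52) = -3 + 1/156 = -467/156 ≈ -2.9936)
o + B(6, K(-1))*C = 1050 + (7 + 5*(-1/5*(-1)))*(-467/156) = 1050 + (7 + 5*(1/5))*(-467/156) = 1050 + (7 + 1)*(-467/156) = 1050 + 8*(-467/156) = 1050 - 934/39 = 40016/39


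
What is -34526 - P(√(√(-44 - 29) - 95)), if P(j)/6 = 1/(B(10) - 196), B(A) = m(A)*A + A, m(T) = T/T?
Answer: -3038285/88 ≈ -34526.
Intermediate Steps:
m(T) = 1
B(A) = 2*A (B(A) = 1*A + A = A + A = 2*A)
P(j) = -3/88 (P(j) = 6/(2*10 - 196) = 6/(20 - 196) = 6/(-176) = 6*(-1/176) = -3/88)
-34526 - P(√(√(-44 - 29) - 95)) = -34526 - 1*(-3/88) = -34526 + 3/88 = -3038285/88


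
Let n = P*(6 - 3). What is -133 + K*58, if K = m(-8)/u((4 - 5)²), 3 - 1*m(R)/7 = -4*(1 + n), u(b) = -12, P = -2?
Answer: 2653/6 ≈ 442.17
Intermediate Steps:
n = -6 (n = -2*(6 - 3) = -2*3 = -6)
m(R) = -119 (m(R) = 21 - (-28)*(1 - 6) = 21 - (-28)*(-5) = 21 - 7*20 = 21 - 140 = -119)
K = 119/12 (K = -119/(-12) = -119*(-1/12) = 119/12 ≈ 9.9167)
-133 + K*58 = -133 + (119/12)*58 = -133 + 3451/6 = 2653/6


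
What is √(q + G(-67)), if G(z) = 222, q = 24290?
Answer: 8*√383 ≈ 156.56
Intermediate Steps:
√(q + G(-67)) = √(24290 + 222) = √24512 = 8*√383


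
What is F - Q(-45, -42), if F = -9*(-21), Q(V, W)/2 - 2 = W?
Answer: 269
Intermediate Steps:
Q(V, W) = 4 + 2*W
F = 189
F - Q(-45, -42) = 189 - (4 + 2*(-42)) = 189 - (4 - 84) = 189 - 1*(-80) = 189 + 80 = 269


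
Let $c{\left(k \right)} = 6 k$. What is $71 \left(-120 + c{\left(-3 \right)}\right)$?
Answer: $-9798$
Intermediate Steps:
$71 \left(-120 + c{\left(-3 \right)}\right) = 71 \left(-120 + 6 \left(-3\right)\right) = 71 \left(-120 - 18\right) = 71 \left(-138\right) = -9798$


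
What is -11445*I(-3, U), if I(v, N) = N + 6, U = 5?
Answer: -125895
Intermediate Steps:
I(v, N) = 6 + N
-11445*I(-3, U) = -11445*(6 + 5) = -11445*11 = -125895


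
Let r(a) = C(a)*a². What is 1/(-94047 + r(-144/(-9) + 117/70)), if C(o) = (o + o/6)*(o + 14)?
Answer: 6860000/753630860167 ≈ 9.1026e-6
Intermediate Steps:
C(o) = 7*o*(14 + o)/6 (C(o) = (o + o*(⅙))*(14 + o) = (o + o/6)*(14 + o) = (7*o/6)*(14 + o) = 7*o*(14 + o)/6)
r(a) = 7*a³*(14 + a)/6 (r(a) = (7*a*(14 + a)/6)*a² = 7*a³*(14 + a)/6)
1/(-94047 + r(-144/(-9) + 117/70)) = 1/(-94047 + 7*(-144/(-9) + 117/70)³*(14 + (-144/(-9) + 117/70))/6) = 1/(-94047 + 7*(-144*(-⅑) + 117*(1/70))³*(14 + (-144*(-⅑) + 117*(1/70)))/6) = 1/(-94047 + 7*(16 + 117/70)³*(14 + (16 + 117/70))/6) = 1/(-94047 + 7*(1237/70)³*(14 + 1237/70)/6) = 1/(-94047 + (7/6)*(1892819053/343000)*(2217/70)) = 1/(-94047 + 1398793280167/6860000) = 1/(753630860167/6860000) = 6860000/753630860167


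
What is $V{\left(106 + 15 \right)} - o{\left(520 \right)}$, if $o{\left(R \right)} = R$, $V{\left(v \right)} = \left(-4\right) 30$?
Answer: $-640$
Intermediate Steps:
$V{\left(v \right)} = -120$
$V{\left(106 + 15 \right)} - o{\left(520 \right)} = -120 - 520 = -640$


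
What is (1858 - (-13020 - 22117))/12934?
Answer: 36995/12934 ≈ 2.8603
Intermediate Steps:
(1858 - (-13020 - 22117))/12934 = (1858 - 1*(-35137))*(1/12934) = (1858 + 35137)*(1/12934) = 36995*(1/12934) = 36995/12934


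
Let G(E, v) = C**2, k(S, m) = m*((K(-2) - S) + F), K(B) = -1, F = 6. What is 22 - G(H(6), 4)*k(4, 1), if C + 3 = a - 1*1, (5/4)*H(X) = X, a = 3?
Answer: 21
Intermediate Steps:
H(X) = 4*X/5
k(S, m) = m*(5 - S) (k(S, m) = m*((-1 - S) + 6) = m*(5 - S))
C = -1 (C = -3 + (3 - 1*1) = -3 + (3 - 1) = -3 + 2 = -1)
G(E, v) = 1 (G(E, v) = (-1)**2 = 1)
22 - G(H(6), 4)*k(4, 1) = 22 - 1*(5 - 1*4) = 22 - 1*(5 - 4) = 22 - 1*1 = 22 - 1 = 21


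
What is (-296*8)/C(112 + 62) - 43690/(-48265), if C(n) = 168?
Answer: -381970/28959 ≈ -13.190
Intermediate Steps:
(-296*8)/C(112 + 62) - 43690/(-48265) = -296*8/168 - 43690/(-48265) = -2368*1/168 - 43690*(-1/48265) = -296/21 + 8738/9653 = -381970/28959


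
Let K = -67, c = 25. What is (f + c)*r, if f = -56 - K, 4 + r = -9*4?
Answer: -1440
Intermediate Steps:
r = -40 (r = -4 - 9*4 = -4 - 36 = -40)
f = 11 (f = -56 - 1*(-67) = -56 + 67 = 11)
(f + c)*r = (11 + 25)*(-40) = 36*(-40) = -1440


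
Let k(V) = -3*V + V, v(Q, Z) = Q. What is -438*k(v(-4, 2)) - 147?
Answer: -3651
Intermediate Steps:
k(V) = -2*V
-438*k(v(-4, 2)) - 147 = -(-876)*(-4) - 147 = -438*8 - 147 = -3504 - 147 = -3651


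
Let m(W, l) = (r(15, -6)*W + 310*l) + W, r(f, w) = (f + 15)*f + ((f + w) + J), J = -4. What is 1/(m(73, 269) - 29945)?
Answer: 1/86733 ≈ 1.1530e-5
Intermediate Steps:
r(f, w) = -4 + f + w + f*(15 + f) (r(f, w) = (f + 15)*f + ((f + w) - 4) = (15 + f)*f + (-4 + f + w) = f*(15 + f) + (-4 + f + w) = -4 + f + w + f*(15 + f))
m(W, l) = 310*l + 456*W (m(W, l) = ((-4 - 6 + 15**2 + 16*15)*W + 310*l) + W = ((-4 - 6 + 225 + 240)*W + 310*l) + W = (455*W + 310*l) + W = (310*l + 455*W) + W = 310*l + 456*W)
1/(m(73, 269) - 29945) = 1/((310*269 + 456*73) - 29945) = 1/((83390 + 33288) - 29945) = 1/(116678 - 29945) = 1/86733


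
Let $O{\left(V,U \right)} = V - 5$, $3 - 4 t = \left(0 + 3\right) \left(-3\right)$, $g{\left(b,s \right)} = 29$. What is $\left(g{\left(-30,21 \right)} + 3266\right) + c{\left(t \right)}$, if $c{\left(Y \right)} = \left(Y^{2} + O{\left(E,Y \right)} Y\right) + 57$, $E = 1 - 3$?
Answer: $3340$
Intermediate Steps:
$E = -2$ ($E = 1 - 3 = -2$)
$t = 3$ ($t = \frac{3}{4} - \frac{\left(0 + 3\right) \left(-3\right)}{4} = \frac{3}{4} - \frac{3 \left(-3\right)}{4} = \frac{3}{4} - - \frac{9}{4} = \frac{3}{4} + \frac{9}{4} = 3$)
$O{\left(V,U \right)} = -5 + V$ ($O{\left(V,U \right)} = V - 5 = -5 + V$)
$c{\left(Y \right)} = 57 + Y^{2} - 7 Y$ ($c{\left(Y \right)} = \left(Y^{2} + \left(-5 - 2\right) Y\right) + 57 = \left(Y^{2} - 7 Y\right) + 57 = 57 + Y^{2} - 7 Y$)
$\left(g{\left(-30,21 \right)} + 3266\right) + c{\left(t \right)} = \left(29 + 3266\right) + \left(57 + 3^{2} - 21\right) = 3295 + \left(57 + 9 - 21\right) = 3295 + 45 = 3340$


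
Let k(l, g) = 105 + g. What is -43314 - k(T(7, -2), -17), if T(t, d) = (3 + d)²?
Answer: -43402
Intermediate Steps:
-43314 - k(T(7, -2), -17) = -43314 - (105 - 17) = -43314 - 1*88 = -43314 - 88 = -43402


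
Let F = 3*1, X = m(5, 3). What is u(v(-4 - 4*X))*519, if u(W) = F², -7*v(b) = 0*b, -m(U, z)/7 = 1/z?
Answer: 4671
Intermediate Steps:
m(U, z) = -7/z
X = -7/3 ≈ -2.3333
F = 3
v(b) = 0 (v(b) = -0*b = -⅐*0 = 0)
u(W) = 9 (u(W) = 3² = 9)
u(v(-4 - 4*X))*519 = 9*519 = 4671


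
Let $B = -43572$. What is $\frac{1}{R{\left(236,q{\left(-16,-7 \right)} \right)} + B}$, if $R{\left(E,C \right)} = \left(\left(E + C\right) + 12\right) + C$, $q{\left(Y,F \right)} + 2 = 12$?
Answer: $- \frac{1}{43304} \approx -2.3093 \cdot 10^{-5}$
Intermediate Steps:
$q{\left(Y,F \right)} = 10$ ($q{\left(Y,F \right)} = -2 + 12 = 10$)
$R{\left(E,C \right)} = 12 + E + 2 C$ ($R{\left(E,C \right)} = \left(\left(C + E\right) + 12\right) + C = \left(12 + C + E\right) + C = 12 + E + 2 C$)
$\frac{1}{R{\left(236,q{\left(-16,-7 \right)} \right)} + B} = \frac{1}{\left(12 + 236 + 2 \cdot 10\right) - 43572} = \frac{1}{\left(12 + 236 + 20\right) - 43572} = \frac{1}{268 - 43572} = \frac{1}{-43304} = - \frac{1}{43304}$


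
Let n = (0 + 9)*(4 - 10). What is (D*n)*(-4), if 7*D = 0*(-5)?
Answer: 0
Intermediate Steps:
n = -54 (n = 9*(-6) = -54)
D = 0 (D = (0*(-5))/7 = (1/7)*0 = 0)
(D*n)*(-4) = (0*(-54))*(-4) = 0*(-4) = 0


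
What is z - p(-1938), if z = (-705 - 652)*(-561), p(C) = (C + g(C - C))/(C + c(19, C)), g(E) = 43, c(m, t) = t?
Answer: 2950707757/3876 ≈ 7.6128e+5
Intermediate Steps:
p(C) = (43 + C)/(2*C) (p(C) = (C + 43)/(C + C) = (43 + C)/((2*C)) = (43 + C)*(1/(2*C)) = (43 + C)/(2*C))
z = 761277 (z = -1357*(-561) = 761277)
z - p(-1938) = 761277 - (43 - 1938)/(2*(-1938)) = 761277 - (-1)*(-1895)/(2*1938) = 761277 - 1*1895/3876 = 761277 - 1895/3876 = 2950707757/3876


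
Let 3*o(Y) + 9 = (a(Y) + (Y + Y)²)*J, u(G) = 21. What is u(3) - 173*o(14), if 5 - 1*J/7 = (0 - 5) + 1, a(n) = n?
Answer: -2898594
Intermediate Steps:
J = 63 (J = 35 - 7*((0 - 5) + 1) = 35 - 7*(-5 + 1) = 35 - 7*(-4) = 35 + 28 = 63)
o(Y) = -3 + 21*Y + 84*Y² (o(Y) = -3 + ((Y + (Y + Y)²)*63)/3 = -3 + ((Y + (2*Y)²)*63)/3 = -3 + ((Y + 4*Y²)*63)/3 = -3 + (63*Y + 252*Y²)/3 = -3 + (21*Y + 84*Y²) = -3 + 21*Y + 84*Y²)
u(3) - 173*o(14) = 21 - 173*(-3 + 21*14 + 84*14²) = 21 - 173*(-3 + 294 + 84*196) = 21 - 173*(-3 + 294 + 16464) = 21 - 173*16755 = 21 - 2898615 = -2898594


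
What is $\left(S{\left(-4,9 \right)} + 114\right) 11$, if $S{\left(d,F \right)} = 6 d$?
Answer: $990$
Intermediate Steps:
$\left(S{\left(-4,9 \right)} + 114\right) 11 = \left(6 \left(-4\right) + 114\right) 11 = \left(-24 + 114\right) 11 = 90 \cdot 11 = 990$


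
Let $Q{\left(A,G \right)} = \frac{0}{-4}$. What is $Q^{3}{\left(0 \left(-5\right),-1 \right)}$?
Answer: $0$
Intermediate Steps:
$Q{\left(A,G \right)} = 0$ ($Q{\left(A,G \right)} = 0 \left(- \frac{1}{4}\right) = 0$)
$Q^{3}{\left(0 \left(-5\right),-1 \right)} = 0^{3} = 0$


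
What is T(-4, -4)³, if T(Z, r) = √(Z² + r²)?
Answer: 128*√2 ≈ 181.02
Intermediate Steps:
T(-4, -4)³ = (√((-4)² + (-4)²))³ = (√(16 + 16))³ = (√32)³ = (4*√2)³ = 128*√2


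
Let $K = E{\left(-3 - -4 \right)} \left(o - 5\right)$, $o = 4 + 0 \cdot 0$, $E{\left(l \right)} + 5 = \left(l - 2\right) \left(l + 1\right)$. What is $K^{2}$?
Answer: $49$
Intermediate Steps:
$E{\left(l \right)} = -5 + \left(1 + l\right) \left(-2 + l\right)$ ($E{\left(l \right)} = -5 + \left(l - 2\right) \left(l + 1\right) = -5 + \left(-2 + l\right) \left(1 + l\right) = -5 + \left(1 + l\right) \left(-2 + l\right)$)
$o = 4$ ($o = 4 + 0 = 4$)
$K = 7$ ($K = \left(-7 + \left(-3 - -4\right)^{2} - \left(-3 - -4\right)\right) \left(4 - 5\right) = \left(-7 + \left(-3 + 4\right)^{2} - \left(-3 + 4\right)\right) \left(-1\right) = \left(-7 + 1^{2} - 1\right) \left(-1\right) = \left(-7 + 1 - 1\right) \left(-1\right) = \left(-7\right) \left(-1\right) = 7$)
$K^{2} = 7^{2} = 49$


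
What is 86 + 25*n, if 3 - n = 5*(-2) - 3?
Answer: 486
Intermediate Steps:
n = 16 (n = 3 - (5*(-2) - 3) = 3 - (-10 - 3) = 3 - 1*(-13) = 3 + 13 = 16)
86 + 25*n = 86 + 25*16 = 86 + 400 = 486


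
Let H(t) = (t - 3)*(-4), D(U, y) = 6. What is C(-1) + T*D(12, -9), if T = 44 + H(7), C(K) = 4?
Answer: 172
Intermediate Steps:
H(t) = 12 - 4*t (H(t) = (-3 + t)*(-4) = 12 - 4*t)
T = 28 (T = 44 + (12 - 4*7) = 44 + (12 - 28) = 44 - 16 = 28)
C(-1) + T*D(12, -9) = 4 + 28*6 = 4 + 168 = 172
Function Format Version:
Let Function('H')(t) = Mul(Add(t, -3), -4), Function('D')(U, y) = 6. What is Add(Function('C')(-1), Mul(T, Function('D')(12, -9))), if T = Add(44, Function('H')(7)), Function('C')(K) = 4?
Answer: 172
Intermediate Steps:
Function('H')(t) = Add(12, Mul(-4, t)) (Function('H')(t) = Mul(Add(-3, t), -4) = Add(12, Mul(-4, t)))
T = 28 (T = Add(44, Add(12, Mul(-4, 7))) = Add(44, Add(12, -28)) = Add(44, -16) = 28)
Add(Function('C')(-1), Mul(T, Function('D')(12, -9))) = Add(4, Mul(28, 6)) = Add(4, 168) = 172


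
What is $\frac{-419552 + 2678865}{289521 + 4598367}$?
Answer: $\frac{2259313}{4887888} \approx 0.46223$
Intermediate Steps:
$\frac{-419552 + 2678865}{289521 + 4598367} = \frac{2259313}{4887888}$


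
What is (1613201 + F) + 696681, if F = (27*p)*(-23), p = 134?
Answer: 2226668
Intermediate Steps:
F = -83214 (F = (27*134)*(-23) = 3618*(-23) = -83214)
(1613201 + F) + 696681 = (1613201 - 83214) + 696681 = 1529987 + 696681 = 2226668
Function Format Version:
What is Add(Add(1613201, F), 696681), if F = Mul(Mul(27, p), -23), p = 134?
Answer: 2226668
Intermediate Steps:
F = -83214 (F = Mul(Mul(27, 134), -23) = Mul(3618, -23) = -83214)
Add(Add(1613201, F), 696681) = Add(Add(1613201, -83214), 696681) = Add(1529987, 696681) = 2226668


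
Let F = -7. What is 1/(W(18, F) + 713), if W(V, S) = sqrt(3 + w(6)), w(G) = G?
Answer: 1/716 ≈ 0.0013966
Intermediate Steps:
W(V, S) = 3 (W(V, S) = sqrt(3 + 6) = sqrt(9) = 3)
1/(W(18, F) + 713) = 1/(3 + 713) = 1/716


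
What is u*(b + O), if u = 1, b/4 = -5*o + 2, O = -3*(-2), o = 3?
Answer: -46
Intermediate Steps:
O = 6
b = -52 (b = 4*(-5*3 + 2) = 4*(-15 + 2) = 4*(-13) = -52)
u*(b + O) = 1*(-52 + 6) = 1*(-46) = -46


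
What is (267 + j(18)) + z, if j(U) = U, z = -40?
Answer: 245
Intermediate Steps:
(267 + j(18)) + z = (267 + 18) - 40 = 285 - 40 = 245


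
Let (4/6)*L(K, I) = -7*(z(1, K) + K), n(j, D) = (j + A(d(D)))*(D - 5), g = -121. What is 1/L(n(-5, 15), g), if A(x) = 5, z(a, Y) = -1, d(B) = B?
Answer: 2/21 ≈ 0.095238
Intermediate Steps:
n(j, D) = (-5 + D)*(5 + j) (n(j, D) = (j + 5)*(D - 5) = (5 + j)*(-5 + D) = (-5 + D)*(5 + j))
L(K, I) = 21/2 - 21*K/2 (L(K, I) = 3*(-7*(-1 + K))/2 = 3*(7 - 7*K)/2 = 21/2 - 21*K/2)
1/L(n(-5, 15), g) = 1/(21/2 - 21*(-25 - 5*(-5) + 5*15 + 15*(-5))/2) = 1/(21/2 - 21*(-25 + 25 + 75 - 75)/2) = 1/(21/2 - 21/2*0) = 1/(21/2 + 0) = 1/(21/2) = 2/21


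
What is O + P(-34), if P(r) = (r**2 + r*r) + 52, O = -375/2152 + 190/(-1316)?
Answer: 1673505317/708008 ≈ 2363.7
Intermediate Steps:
O = -225595/708008 (O = -375*1/2152 + 190*(-1/1316) = -375/2152 - 95/658 = -225595/708008 ≈ -0.31863)
P(r) = 52 + 2*r**2 (P(r) = (r**2 + r**2) + 52 = 2*r**2 + 52 = 52 + 2*r**2)
O + P(-34) = -225595/708008 + (52 + 2*(-34)**2) = -225595/708008 + (52 + 2*1156) = -225595/708008 + (52 + 2312) = -225595/708008 + 2364 = 1673505317/708008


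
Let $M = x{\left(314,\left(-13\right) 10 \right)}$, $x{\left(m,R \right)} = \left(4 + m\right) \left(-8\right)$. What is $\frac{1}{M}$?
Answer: $- \frac{1}{2544} \approx -0.00039308$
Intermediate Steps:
$x{\left(m,R \right)} = -32 - 8 m$
$M = -2544$ ($M = -32 - 2512 = -2544$)
$\frac{1}{M} = \frac{1}{-2544} = - \frac{1}{2544}$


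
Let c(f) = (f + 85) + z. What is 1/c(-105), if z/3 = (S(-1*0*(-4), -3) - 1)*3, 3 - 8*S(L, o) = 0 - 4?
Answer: -8/169 ≈ -0.047337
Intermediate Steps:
S(L, o) = 7/8 (S(L, o) = 3/8 - (0 - 4)/8 = 3/8 - ⅛*(-4) = 3/8 + ½ = 7/8)
z = -9/8 (z = 3*((7/8 - 1)*3) = 3*(-⅛*3) = 3*(-3/8) = -9/8 ≈ -1.1250)
c(f) = 671/8 + f (c(f) = (f + 85) - 9/8 = (85 + f) - 9/8 = 671/8 + f)
1/c(-105) = 1/(671/8 - 105) = 1/(-169/8) = -8/169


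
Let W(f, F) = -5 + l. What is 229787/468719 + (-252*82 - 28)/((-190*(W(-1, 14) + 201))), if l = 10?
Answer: 4673149182/4586415415 ≈ 1.0189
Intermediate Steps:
W(f, F) = 5 (W(f, F) = -5 + 10 = 5)
229787/468719 + (-252*82 - 28)/((-190*(W(-1, 14) + 201))) = 229787/468719 + (-252*82 - 28)/((-190*(5 + 201))) = 229787*(1/468719) + (-20664 - 28)/((-190*206)) = 229787/468719 - 20692/(-39140) = 229787/468719 - 20692*(-1/39140) = 229787/468719 + 5173/9785 = 4673149182/4586415415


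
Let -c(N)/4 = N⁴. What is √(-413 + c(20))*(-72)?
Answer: -216*I*√71157 ≈ -57619.0*I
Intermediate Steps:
c(N) = -4*N⁴
√(-413 + c(20))*(-72) = √(-413 - 4*20⁴)*(-72) = √(-413 - 4*160000)*(-72) = √(-413 - 640000)*(-72) = √(-640413)*(-72) = (3*I*√71157)*(-72) = -216*I*√71157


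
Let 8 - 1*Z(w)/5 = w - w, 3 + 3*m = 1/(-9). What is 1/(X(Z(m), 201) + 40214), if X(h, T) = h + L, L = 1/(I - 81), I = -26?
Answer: 107/4307177 ≈ 2.4842e-5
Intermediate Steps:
L = -1/107 (L = 1/(-26 - 81) = 1/(-107) = -1/107 ≈ -0.0093458)
m = -28/27 (m = -1 + (1/3)/(-9) = -1 + (1/3)*(-1/9) = -1 - 1/27 = -28/27 ≈ -1.0370)
Z(w) = 40 (Z(w) = 40 - 5*(w - w) = 40 - 5*0 = 40 + 0 = 40)
X(h, T) = -1/107 + h (X(h, T) = h - 1/107 = -1/107 + h)
1/(X(Z(m), 201) + 40214) = 1/((-1/107 + 40) + 40214) = 1/(4279/107 + 40214) = 1/(4307177/107) = 107/4307177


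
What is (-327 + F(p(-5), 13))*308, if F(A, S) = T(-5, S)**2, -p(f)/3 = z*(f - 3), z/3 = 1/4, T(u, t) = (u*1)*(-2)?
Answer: -69916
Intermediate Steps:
T(u, t) = -2*u (T(u, t) = u*(-2) = -2*u)
z = 3/4 ≈ 0.75000
p(f) = 27/4 - 9*f/4 (p(f) = -9*(f - 3)/4 = -9*(-3 + f)/4 = -3*(-9/4 + 3*f/4) = 27/4 - 9*f/4)
F(A, S) = 100 (F(A, S) = (-2*(-5))**2 = 10**2 = 100)
(-327 + F(p(-5), 13))*308 = (-327 + 100)*308 = -227*308 = -69916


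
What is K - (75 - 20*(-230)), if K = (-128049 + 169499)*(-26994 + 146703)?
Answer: 4961933375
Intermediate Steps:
K = 4961938050 (K = 41450*119709 = 4961938050)
K - (75 - 20*(-230)) = 4961938050 - (75 - 20*(-230)) = 4961938050 - (75 + 4600) = 4961938050 - 1*4675 = 4961938050 - 4675 = 4961933375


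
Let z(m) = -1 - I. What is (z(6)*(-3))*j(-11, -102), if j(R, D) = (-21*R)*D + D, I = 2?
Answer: -212976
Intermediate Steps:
j(R, D) = D - 21*D*R (j(R, D) = -21*D*R + D = D - 21*D*R)
z(m) = -3 (z(m) = -1 - 1*2 = -1 - 2 = -3)
(z(6)*(-3))*j(-11, -102) = (-3*(-3))*(-102*(1 - 21*(-11))) = 9*(-102*(1 + 231)) = 9*(-102*232) = 9*(-23664) = -212976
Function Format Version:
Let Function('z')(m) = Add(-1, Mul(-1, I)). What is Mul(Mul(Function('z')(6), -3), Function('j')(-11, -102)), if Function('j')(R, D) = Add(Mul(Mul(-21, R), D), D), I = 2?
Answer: -212976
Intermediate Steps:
Function('j')(R, D) = Add(D, Mul(-21, D, R)) (Function('j')(R, D) = Add(Mul(-21, D, R), D) = Add(D, Mul(-21, D, R)))
Function('z')(m) = -3 (Function('z')(m) = Add(-1, Mul(-1, 2)) = Add(-1, -2) = -3)
Mul(Mul(Function('z')(6), -3), Function('j')(-11, -102)) = Mul(Mul(-3, -3), Mul(-102, Add(1, Mul(-21, -11)))) = Mul(9, Mul(-102, Add(1, 231))) = Mul(9, Mul(-102, 232)) = Mul(9, -23664) = -212976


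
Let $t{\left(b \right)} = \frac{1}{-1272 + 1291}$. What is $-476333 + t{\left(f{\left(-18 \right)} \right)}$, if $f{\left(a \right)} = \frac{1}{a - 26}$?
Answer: $- \frac{9050326}{19} \approx -4.7633 \cdot 10^{5}$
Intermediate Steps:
$f{\left(a \right)} = \frac{1}{-26 + a}$
$t{\left(b \right)} = \frac{1}{19}$
$-476333 + t{\left(f{\left(-18 \right)} \right)} = -476333 + \frac{1}{19} = - \frac{9050326}{19}$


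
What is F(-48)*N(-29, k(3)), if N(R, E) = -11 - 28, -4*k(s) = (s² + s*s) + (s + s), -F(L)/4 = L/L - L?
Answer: 7644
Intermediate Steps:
F(L) = -4 + 4*L (F(L) = -4*(L/L - L) = -4*(1 - L) = -4 + 4*L)
k(s) = -s/2 - s²/2 (k(s) = -((s² + s*s) + (s + s))/4 = -((s² + s²) + 2*s)/4 = -(2*s² + 2*s)/4 = -(2*s + 2*s²)/4 = -s/2 - s²/2)
N(R, E) = -39
F(-48)*N(-29, k(3)) = (-4 + 4*(-48))*(-39) = (-4 - 192)*(-39) = -196*(-39) = 7644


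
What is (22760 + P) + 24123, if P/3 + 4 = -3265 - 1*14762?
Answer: -7210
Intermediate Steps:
P = -54093 (P = -12 + 3*(-3265 - 1*14762) = -12 + 3*(-3265 - 14762) = -12 + 3*(-18027) = -12 - 54081 = -54093)
(22760 + P) + 24123 = (22760 - 54093) + 24123 = -31333 + 24123 = -7210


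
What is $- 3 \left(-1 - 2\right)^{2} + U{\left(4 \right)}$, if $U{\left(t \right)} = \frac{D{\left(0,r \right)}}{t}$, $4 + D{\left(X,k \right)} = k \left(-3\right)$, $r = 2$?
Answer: $- \frac{59}{2} \approx -29.5$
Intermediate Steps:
$D{\left(X,k \right)} = -4 - 3 k$ ($D{\left(X,k \right)} = -4 + k \left(-3\right) = -4 - 3 k$)
$U{\left(t \right)} = - \frac{10}{t}$ ($U{\left(t \right)} = \frac{-4 - 6}{t} = - \frac{10}{t}$)
$- 3 \left(-1 - 2\right)^{2} + U{\left(4 \right)} = - 3 \left(-1 - 2\right)^{2} - \frac{10}{4} = - 3 \left(-3\right)^{2} - \frac{5}{2} = \left(-3\right) 9 - \frac{5}{2} = -27 - \frac{5}{2} = - \frac{59}{2}$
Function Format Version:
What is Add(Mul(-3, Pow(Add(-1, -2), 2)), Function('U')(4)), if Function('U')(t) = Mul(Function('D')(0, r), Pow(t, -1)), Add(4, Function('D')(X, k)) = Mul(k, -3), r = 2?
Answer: Rational(-59, 2) ≈ -29.500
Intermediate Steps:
Function('D')(X, k) = Add(-4, Mul(-3, k)) (Function('D')(X, k) = Add(-4, Mul(k, -3)) = Add(-4, Mul(-3, k)))
Function('U')(t) = Mul(-10, Pow(t, -1)) (Function('U')(t) = Mul(Add(-4, Mul(-3, 2)), Pow(t, -1)) = Mul(Add(-4, -6), Pow(t, -1)) = Mul(-10, Pow(t, -1)))
Add(Mul(-3, Pow(Add(-1, -2), 2)), Function('U')(4)) = Add(Mul(-3, Pow(Add(-1, -2), 2)), Mul(-10, Pow(4, -1))) = Add(Mul(-3, Pow(-3, 2)), Mul(-10, Rational(1, 4))) = Add(Mul(-3, 9), Rational(-5, 2)) = Add(-27, Rational(-5, 2)) = Rational(-59, 2)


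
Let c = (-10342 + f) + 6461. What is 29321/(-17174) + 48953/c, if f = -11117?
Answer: -320118795/64393913 ≈ -4.9713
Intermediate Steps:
c = -14998 (c = (-10342 - 11117) + 6461 = -21459 + 6461 = -14998)
29321/(-17174) + 48953/c = 29321/(-17174) + 48953/(-14998) = 29321*(-1/17174) + 48953*(-1/14998) = -29321/17174 - 48953/14998 = -320118795/64393913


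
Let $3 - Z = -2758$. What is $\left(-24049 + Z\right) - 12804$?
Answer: $-34092$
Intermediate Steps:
$Z = 2761$ ($Z = 3 - -2758 = 3 + 2758 = 2761$)
$\left(-24049 + Z\right) - 12804 = \left(-24049 + 2761\right) - 12804 = -21288 - 12804 = -34092$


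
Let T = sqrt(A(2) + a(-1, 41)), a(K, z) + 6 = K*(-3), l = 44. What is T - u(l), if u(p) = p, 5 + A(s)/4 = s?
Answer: -44 + I*sqrt(15) ≈ -44.0 + 3.873*I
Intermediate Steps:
a(K, z) = -6 - 3*K (a(K, z) = -6 + K*(-3) = -6 - 3*K)
A(s) = -20 + 4*s
T = I*sqrt(15) (T = sqrt((-20 + 4*2) + (-6 - 3*(-1))) = sqrt((-20 + 8) + (-6 + 3)) = sqrt(-12 - 3) = sqrt(-15) = I*sqrt(15) ≈ 3.873*I)
T - u(l) = I*sqrt(15) - 1*44 = I*sqrt(15) - 44 = -44 + I*sqrt(15)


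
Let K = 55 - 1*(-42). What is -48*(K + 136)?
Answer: -11184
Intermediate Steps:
K = 97 (K = 55 + 42 = 97)
-48*(K + 136) = -48*(97 + 136) = -48*233 = -11184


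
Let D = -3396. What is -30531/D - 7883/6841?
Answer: 60697301/7744012 ≈ 7.8380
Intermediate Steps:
-30531/D - 7883/6841 = -30531/(-3396) - 7883/6841 = -30531*(-1/3396) - 7883*1/6841 = 10177/1132 - 7883/6841 = 60697301/7744012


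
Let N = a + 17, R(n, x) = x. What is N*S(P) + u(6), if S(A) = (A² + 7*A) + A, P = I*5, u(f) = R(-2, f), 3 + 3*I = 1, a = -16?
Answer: -86/9 ≈ -9.5556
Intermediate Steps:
I = -⅔ (I = -1 + (⅓)*1 = -1 + ⅓ = -⅔ ≈ -0.66667)
u(f) = f
P = -10/3 (P = -⅔*5 = -10/3 ≈ -3.3333)
N = 1 (N = -16 + 17 = 1)
S(A) = A² + 8*A
N*S(P) + u(6) = 1*(-10*(8 - 10/3)/3) + 6 = 1*(-10/3*14/3) + 6 = 1*(-140/9) + 6 = -140/9 + 6 = -86/9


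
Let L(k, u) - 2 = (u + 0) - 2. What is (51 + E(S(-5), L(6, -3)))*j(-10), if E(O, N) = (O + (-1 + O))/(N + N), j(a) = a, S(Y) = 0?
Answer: -1535/3 ≈ -511.67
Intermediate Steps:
L(k, u) = u (L(k, u) = 2 + ((u + 0) - 2) = 2 + (u - 2) = 2 + (-2 + u) = u)
E(O, N) = (-1 + 2*O)/(2*N) (E(O, N) = (-1 + 2*O)/((2*N)) = (-1 + 2*O)*(1/(2*N)) = (-1 + 2*O)/(2*N))
(51 + E(S(-5), L(6, -3)))*j(-10) = (51 + (-½ + 0)/(-3))*(-10) = (51 - ⅓*(-½))*(-10) = (51 + ⅙)*(-10) = (307/6)*(-10) = -1535/3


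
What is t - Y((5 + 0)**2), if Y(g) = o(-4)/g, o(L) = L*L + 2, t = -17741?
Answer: -443543/25 ≈ -17742.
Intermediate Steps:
o(L) = 2 + L**2 (o(L) = L**2 + 2 = 2 + L**2)
Y(g) = 18/g (Y(g) = (2 + (-4)**2)/g = (2 + 16)/g = 18/g)
t - Y((5 + 0)**2) = -17741 - 18/((5 + 0)**2) = -17741 - 18/(5**2) = -17741 - 18/25 = -443543/25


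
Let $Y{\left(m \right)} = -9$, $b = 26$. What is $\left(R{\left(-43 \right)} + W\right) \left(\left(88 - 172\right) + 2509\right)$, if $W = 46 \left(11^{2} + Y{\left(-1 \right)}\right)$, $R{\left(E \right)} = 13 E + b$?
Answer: $11201075$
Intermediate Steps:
$R{\left(E \right)} = 26 + 13 E$ ($R{\left(E \right)} = 13 E + 26 = 26 + 13 E$)
$W = 5152$ ($W = 46 \left(11^{2} - 9\right) = 46 \left(121 - 9\right) = 46 \cdot 112 = 5152$)
$\left(R{\left(-43 \right)} + W\right) \left(\left(88 - 172\right) + 2509\right) = \left(\left(26 + 13 \left(-43\right)\right) + 5152\right) \left(\left(88 - 172\right) + 2509\right) = \left(\left(26 - 559\right) + 5152\right) \left(\left(88 - 172\right) + 2509\right) = \left(-533 + 5152\right) \left(-84 + 2509\right) = 4619 \cdot 2425 = 11201075$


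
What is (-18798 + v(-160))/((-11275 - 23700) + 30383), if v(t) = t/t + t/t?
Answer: 4699/1148 ≈ 4.0932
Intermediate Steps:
v(t) = 2 (v(t) = 1 + 1 = 2)
(-18798 + v(-160))/((-11275 - 23700) + 30383) = (-18798 + 2)/((-11275 - 23700) + 30383) = -18796/(-34975 + 30383) = -18796/(-4592) = -18796*(-1/4592) = 4699/1148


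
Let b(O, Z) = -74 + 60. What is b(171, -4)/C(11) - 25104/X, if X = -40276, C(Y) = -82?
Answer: 327799/412829 ≈ 0.79403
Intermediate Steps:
b(O, Z) = -14
b(171, -4)/C(11) - 25104/X = -14/(-82) - 25104/(-40276) = -14*(-1/82) - 25104*(-1/40276) = 7/41 + 6276/10069 = 327799/412829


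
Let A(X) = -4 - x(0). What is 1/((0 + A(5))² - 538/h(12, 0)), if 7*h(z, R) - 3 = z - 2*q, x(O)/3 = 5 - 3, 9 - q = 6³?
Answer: 429/39134 ≈ 0.010962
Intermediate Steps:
q = -207 (q = 9 - 1*6³ = 9 - 1*216 = 9 - 216 = -207)
x(O) = 6 (x(O) = 3*(5 - 3) = 3*2 = 6)
h(z, R) = 417/7 + z/7 (h(z, R) = 3/7 + (z - 2*(-207))/7 = 3/7 + (z + 414)/7 = 3/7 + (414 + z)/7 = 3/7 + (414/7 + z/7) = 417/7 + z/7)
A(X) = -10 (A(X) = -4 - 1*6 = -4 - 6 = -10)
1/((0 + A(5))² - 538/h(12, 0)) = 1/((0 - 10)² - 538/(417/7 + (⅐)*12)) = 1/((-10)² - 538/(417/7 + 12/7)) = 1/(100 - 538/429/7) = 1/(100 - 538*7/429) = 1/(100 - 3766/429) = 1/(39134/429) = 429/39134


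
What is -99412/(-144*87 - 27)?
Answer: 99412/12555 ≈ 7.9181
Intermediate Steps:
-99412/(-144*87 - 27) = -99412/(-12528 - 27) = -99412/(-12555) = -99412*(-1/12555) = 99412/12555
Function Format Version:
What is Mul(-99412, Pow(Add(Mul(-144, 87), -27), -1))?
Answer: Rational(99412, 12555) ≈ 7.9181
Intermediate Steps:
Mul(-99412, Pow(Add(Mul(-144, 87), -27), -1)) = Mul(-99412, Pow(Add(-12528, -27), -1)) = Mul(-99412, Pow(-12555, -1)) = Mul(-99412, Rational(-1, 12555)) = Rational(99412, 12555)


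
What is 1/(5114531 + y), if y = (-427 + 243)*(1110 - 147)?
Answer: 1/4937339 ≈ 2.0254e-7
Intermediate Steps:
y = -177192 (y = -184*963 = -177192)
1/(5114531 + y) = 1/(5114531 - 177192) = 1/4937339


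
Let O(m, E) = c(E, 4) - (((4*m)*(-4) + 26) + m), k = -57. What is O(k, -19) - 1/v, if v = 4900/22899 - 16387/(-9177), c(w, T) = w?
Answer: -6006381521/6670051 ≈ -900.50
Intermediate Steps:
v = 6670051/3335621 (v = 4900*(1/22899) - 16387*(-1/9177) = 4900/22899 + 2341/1311 = 6670051/3335621 ≈ 1.9996)
O(m, E) = -26 + E + 15*m (O(m, E) = E - (((4*m)*(-4) + 26) + m) = E - ((-16*m + 26) + m) = E - ((26 - 16*m) + m) = E - (26 - 15*m) = E + (-26 + 15*m) = -26 + E + 15*m)
O(k, -19) - 1/v = (-26 - 19 + 15*(-57)) - 1/6670051/3335621 = (-26 - 19 - 855) - 1*3335621/6670051 = -900 - 3335621/6670051 = -6006381521/6670051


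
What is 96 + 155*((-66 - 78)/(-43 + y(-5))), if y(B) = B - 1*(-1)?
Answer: 26832/47 ≈ 570.89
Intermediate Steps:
y(B) = 1 + B (y(B) = B + 1 = 1 + B)
96 + 155*((-66 - 78)/(-43 + y(-5))) = 96 + 155*((-66 - 78)/(-43 + (1 - 5))) = 96 + 155*(-144/(-43 - 4)) = 96 + 155*(-144/(-47)) = 96 + 155*(-144*(-1/47)) = 96 + 155*(144/47) = 96 + 22320/47 = 26832/47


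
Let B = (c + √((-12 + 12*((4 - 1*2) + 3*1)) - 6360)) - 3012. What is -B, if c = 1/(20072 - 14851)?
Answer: 15725651/5221 - 2*I*√1578 ≈ 3012.0 - 79.448*I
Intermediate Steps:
c = 1/5221 ≈ 0.00019153
B = -15725651/5221 + 2*I*√1578 (B = (1/5221 + √((-12 + 12*((4 - 1*2) + 3*1)) - 6360)) - 3012 = (1/5221 + √((-12 + 12*((4 - 2) + 3)) - 6360)) - 3012 = (1/5221 + √((-12 + 12*(2 + 3)) - 6360)) - 3012 = (1/5221 + √((-12 + 12*5) - 6360)) - 3012 = (1/5221 + √((-12 + 60) - 6360)) - 3012 = (1/5221 + √(48 - 6360)) - 3012 = (1/5221 + √(-6312)) - 3012 = (1/5221 + 2*I*√1578) - 3012 = -15725651/5221 + 2*I*√1578 ≈ -3012.0 + 79.448*I)
-B = -(-15725651/5221 + 2*I*√1578) = 15725651/5221 - 2*I*√1578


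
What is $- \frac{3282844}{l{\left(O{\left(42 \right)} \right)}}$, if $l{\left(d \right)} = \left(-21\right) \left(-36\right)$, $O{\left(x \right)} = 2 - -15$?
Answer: $- \frac{820711}{189} \approx -4342.4$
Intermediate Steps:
$O{\left(x \right)} = 17$ ($O{\left(x \right)} = 2 + 15 = 17$)
$l{\left(d \right)} = 756$
$- \frac{3282844}{l{\left(O{\left(42 \right)} \right)}} = - \frac{3282844}{756} = \left(-3282844\right) \frac{1}{756} = - \frac{820711}{189}$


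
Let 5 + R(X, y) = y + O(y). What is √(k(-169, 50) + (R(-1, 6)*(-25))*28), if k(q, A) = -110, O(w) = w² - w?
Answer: I*√21810 ≈ 147.68*I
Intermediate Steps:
R(X, y) = -5 + y + y*(-1 + y) (R(X, y) = -5 + (y + y*(-1 + y)) = -5 + y + y*(-1 + y))
√(k(-169, 50) + (R(-1, 6)*(-25))*28) = √(-110 + ((-5 + 6²)*(-25))*28) = √(-110 + ((-5 + 36)*(-25))*28) = √(-110 + (31*(-25))*28) = √(-110 - 775*28) = √(-110 - 21700) = √(-21810) = I*√21810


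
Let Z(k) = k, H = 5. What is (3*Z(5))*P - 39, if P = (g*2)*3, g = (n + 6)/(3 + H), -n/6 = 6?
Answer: -753/2 ≈ -376.50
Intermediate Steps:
n = -36 (n = -6*6 = -36)
g = -15/4 (g = (-36 + 6)/(3 + 5) = -30/8 = -30*⅛ = -15/4 ≈ -3.7500)
P = -45/2 (P = -15/4*2*3 = -15/2*3 = -45/2 ≈ -22.500)
(3*Z(5))*P - 39 = (3*5)*(-45/2) - 39 = 15*(-45/2) - 39 = -675/2 - 39 = -753/2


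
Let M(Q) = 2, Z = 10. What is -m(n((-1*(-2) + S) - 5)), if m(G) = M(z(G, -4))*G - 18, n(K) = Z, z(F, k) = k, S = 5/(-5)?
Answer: -2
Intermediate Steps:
S = -1 (S = 5*(-1/5) = -1)
n(K) = 10
m(G) = -18 + 2*G (m(G) = 2*G - 18 = -18 + 2*G)
-m(n((-1*(-2) + S) - 5)) = -(-18 + 2*10) = -(-18 + 20) = -1*2 = -2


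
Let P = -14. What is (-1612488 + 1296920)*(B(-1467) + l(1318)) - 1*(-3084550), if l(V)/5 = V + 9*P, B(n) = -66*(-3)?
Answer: -1940183194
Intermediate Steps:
B(n) = 198
l(V) = -630 + 5*V (l(V) = 5*(V + 9*(-14)) = 5*(V - 126) = 5*(-126 + V) = -630 + 5*V)
(-1612488 + 1296920)*(B(-1467) + l(1318)) - 1*(-3084550) = (-1612488 + 1296920)*(198 + (-630 + 5*1318)) - 1*(-3084550) = -315568*(198 + (-630 + 6590)) + 3084550 = -315568*(198 + 5960) + 3084550 = -315568*6158 + 3084550 = -1943267744 + 3084550 = -1940183194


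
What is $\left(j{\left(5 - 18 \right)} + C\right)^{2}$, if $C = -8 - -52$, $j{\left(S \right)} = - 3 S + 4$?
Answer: $7569$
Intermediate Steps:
$j{\left(S \right)} = 4 - 3 S$
$C = 44$ ($C = -8 + 52 = 44$)
$\left(j{\left(5 - 18 \right)} + C\right)^{2} = \left(\left(4 - 3 \left(5 - 18\right)\right) + 44\right)^{2} = \left(\left(4 - -39\right) + 44\right)^{2} = \left(\left(4 + 39\right) + 44\right)^{2} = \left(43 + 44\right)^{2} = 87^{2} = 7569$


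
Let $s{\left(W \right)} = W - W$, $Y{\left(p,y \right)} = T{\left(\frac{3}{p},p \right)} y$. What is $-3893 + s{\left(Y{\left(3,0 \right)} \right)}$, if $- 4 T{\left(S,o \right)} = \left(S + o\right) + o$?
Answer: $-3893$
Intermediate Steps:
$T{\left(S,o \right)} = - \frac{o}{2} - \frac{S}{4}$ ($T{\left(S,o \right)} = - \frac{\left(S + o\right) + o}{4} = - \frac{S + 2 o}{4} = - \frac{o}{2} - \frac{S}{4}$)
$Y{\left(p,y \right)} = y \left(- \frac{3}{4 p} - \frac{p}{2}\right)$ ($Y{\left(p,y \right)} = \left(- \frac{p}{2} - \frac{3 \frac{1}{p}}{4}\right) y = \left(- \frac{p}{2} - \frac{3}{4 p}\right) y = \left(- \frac{3}{4 p} - \frac{p}{2}\right) y = y \left(- \frac{3}{4 p} - \frac{p}{2}\right)$)
$s{\left(W \right)} = 0$
$-3893 + s{\left(Y{\left(3,0 \right)} \right)} = -3893 + 0 = -3893$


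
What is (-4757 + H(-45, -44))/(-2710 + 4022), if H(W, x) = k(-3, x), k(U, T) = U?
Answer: -595/164 ≈ -3.6280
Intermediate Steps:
H(W, x) = -3
(-4757 + H(-45, -44))/(-2710 + 4022) = (-4757 - 3)/(-2710 + 4022) = -4760/1312 = -4760*1/1312 = -595/164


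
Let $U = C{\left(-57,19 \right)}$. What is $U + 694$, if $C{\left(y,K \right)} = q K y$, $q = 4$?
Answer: $-3638$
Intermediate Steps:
$C{\left(y,K \right)} = 4 K y$
$U = -4332$ ($U = 4 \cdot 19 \left(-57\right) = -4332$)
$U + 694 = -4332 + 694 = -3638$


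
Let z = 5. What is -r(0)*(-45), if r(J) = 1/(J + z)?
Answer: 9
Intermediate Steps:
r(J) = 1/(5 + J) (r(J) = 1/(J + 5) = 1/(5 + J))
-r(0)*(-45) = -1/(5 + 0)*(-45) = -1/5*(-45) = 9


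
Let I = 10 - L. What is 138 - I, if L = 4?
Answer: 132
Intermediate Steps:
I = 6 (I = 10 - 1*4 = 10 - 4 = 6)
138 - I = 138 - 1*6 = 138 - 6 = 132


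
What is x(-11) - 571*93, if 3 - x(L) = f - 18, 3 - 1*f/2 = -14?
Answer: -53116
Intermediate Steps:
f = 34 (f = 6 - 2*(-14) = 6 + 28 = 34)
x(L) = -13 (x(L) = 3 - (34 - 18) = 3 - 1*16 = 3 - 16 = -13)
x(-11) - 571*93 = -13 - 571*93 = -13 - 53103 = -53116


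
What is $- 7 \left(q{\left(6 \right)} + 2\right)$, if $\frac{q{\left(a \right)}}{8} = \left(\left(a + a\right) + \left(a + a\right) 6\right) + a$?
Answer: $-5054$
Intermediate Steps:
$q{\left(a \right)} = 120 a$ ($q{\left(a \right)} = 8 \left(\left(\left(a + a\right) + \left(a + a\right) 6\right) + a\right) = 8 \left(\left(2 a + 2 a 6\right) + a\right) = 8 \left(\left(2 a + 12 a\right) + a\right) = 8 \left(14 a + a\right) = 8 \cdot 15 a = 120 a$)
$- 7 \left(q{\left(6 \right)} + 2\right) = - 7 \left(120 \cdot 6 + 2\right) = - 7 \left(720 + 2\right) = \left(-7\right) 722 = -5054$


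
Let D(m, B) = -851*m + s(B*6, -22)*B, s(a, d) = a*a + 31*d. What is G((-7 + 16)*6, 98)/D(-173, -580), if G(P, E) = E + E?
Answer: -196/7023489217 ≈ -2.7906e-8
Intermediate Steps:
s(a, d) = a² + 31*d
G(P, E) = 2*E
D(m, B) = -851*m + B*(-682 + 36*B²) (D(m, B) = -851*m + ((B*6)² + 31*(-22))*B = -851*m + ((6*B)² - 682)*B = -851*m + (36*B² - 682)*B = -851*m + (-682 + 36*B²)*B = -851*m + B*(-682 + 36*B²))
G((-7 + 16)*6, 98)/D(-173, -580) = (2*98)/(-851*(-173) - 682*(-580) + 36*(-580)³) = 196/(147223 + 395560 + 36*(-195112000)) = 196/(147223 + 395560 - 7024032000) = 196/(-7023489217) = 196*(-1/7023489217) = -196/7023489217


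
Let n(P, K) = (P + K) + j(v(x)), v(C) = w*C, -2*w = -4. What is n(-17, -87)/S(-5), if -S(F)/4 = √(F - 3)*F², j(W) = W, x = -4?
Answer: -7*I*√2/25 ≈ -0.39598*I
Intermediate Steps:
w = 2 (w = -½*(-4) = 2)
v(C) = 2*C
n(P, K) = -8 + K + P (n(P, K) = (P + K) + 2*(-4) = (K + P) - 8 = -8 + K + P)
S(F) = -4*F²*√(-3 + F) (S(F) = -4*√(F - 3)*F² = -4*√(-3 + F)*F² = -4*F²*√(-3 + F))
n(-17, -87)/S(-5) = (-8 - 87 - 17)/((-4*(-5)²*√(-3 - 5))) = -112*I*√2/400 = -7*I*√2/25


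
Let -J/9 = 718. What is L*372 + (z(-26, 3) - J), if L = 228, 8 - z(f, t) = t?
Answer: 91283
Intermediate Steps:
z(f, t) = 8 - t
J = -6462 (J = -9*718 = -6462)
L*372 + (z(-26, 3) - J) = 228*372 + ((8 - 1*3) - 1*(-6462)) = 84816 + ((8 - 3) + 6462) = 84816 + (5 + 6462) = 84816 + 6467 = 91283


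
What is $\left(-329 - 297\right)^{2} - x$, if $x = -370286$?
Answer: $762162$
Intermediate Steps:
$\left(-329 - 297\right)^{2} - x = \left(-329 - 297\right)^{2} - -370286 = \left(-626\right)^{2} + 370286 = 391876 + 370286 = 762162$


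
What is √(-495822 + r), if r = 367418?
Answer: 2*I*√32101 ≈ 358.33*I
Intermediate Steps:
√(-495822 + r) = √(-495822 + 367418) = √(-128404) = 2*I*√32101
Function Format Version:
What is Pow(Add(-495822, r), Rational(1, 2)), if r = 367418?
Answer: Mul(2, I, Pow(32101, Rational(1, 2))) ≈ Mul(358.33, I)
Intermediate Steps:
Pow(Add(-495822, r), Rational(1, 2)) = Pow(Add(-495822, 367418), Rational(1, 2)) = Pow(-128404, Rational(1, 2)) = Mul(2, I, Pow(32101, Rational(1, 2)))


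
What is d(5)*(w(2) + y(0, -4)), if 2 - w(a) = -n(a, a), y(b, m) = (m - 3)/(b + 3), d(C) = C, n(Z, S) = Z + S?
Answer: 55/3 ≈ 18.333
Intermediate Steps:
n(Z, S) = S + Z
y(b, m) = (-3 + m)/(3 + b)
w(a) = 2 + 2*a (w(a) = 2 - (-1)*(a + a) = 2 - (-1)*2*a = 2 - (-2)*a = 2 + 2*a)
d(5)*(w(2) + y(0, -4)) = 5*((2 + 2*2) + (-3 - 4)/(3 + 0)) = 5*((2 + 4) - 7/3) = 5*(6 + (⅓)*(-7)) = 5*(6 - 7/3) = 5*(11/3) = 55/3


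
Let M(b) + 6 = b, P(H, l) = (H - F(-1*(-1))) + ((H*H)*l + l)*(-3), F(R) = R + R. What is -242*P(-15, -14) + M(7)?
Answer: -2292949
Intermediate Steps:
F(R) = 2*R
P(H, l) = -2 + H - 3*l - 3*l*H² (P(H, l) = (H - 2*(-1*(-1))) + ((H*H)*l + l)*(-3) = (H - 2) + (H²*l + l)*(-3) = (H - 1*2) + (l*H² + l)*(-3) = (H - 2) + (l + l*H²)*(-3) = (-2 + H) + (-3*l - 3*l*H²) = -2 + H - 3*l - 3*l*H²)
M(b) = -6 + b
-242*P(-15, -14) + M(7) = -242*(-2 - 15 - 3*(-14) - 3*(-14)*(-15)²) + (-6 + 7) = -242*(-2 - 15 + 42 - 3*(-14)*225) + 1 = -242*(-2 - 15 + 42 + 9450) + 1 = -242*9475 + 1 = -2292950 + 1 = -2292949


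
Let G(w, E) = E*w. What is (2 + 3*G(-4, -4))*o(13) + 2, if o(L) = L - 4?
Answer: 452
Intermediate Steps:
o(L) = -4 + L
(2 + 3*G(-4, -4))*o(13) + 2 = (2 + 3*(-4*(-4)))*(-4 + 13) + 2 = (2 + 3*16)*9 + 2 = (2 + 48)*9 + 2 = 50*9 + 2 = 450 + 2 = 452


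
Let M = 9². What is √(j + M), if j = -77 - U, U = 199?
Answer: I*√195 ≈ 13.964*I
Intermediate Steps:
M = 81
j = -276 (j = -77 - 1*199 = -77 - 199 = -276)
√(j + M) = √(-276 + 81) = √(-195) = I*√195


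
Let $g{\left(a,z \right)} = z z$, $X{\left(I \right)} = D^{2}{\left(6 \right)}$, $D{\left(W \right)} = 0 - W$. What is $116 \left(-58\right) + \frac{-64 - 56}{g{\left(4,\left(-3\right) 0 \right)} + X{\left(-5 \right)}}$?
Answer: $- \frac{20194}{3} \approx -6731.3$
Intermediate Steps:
$D{\left(W \right)} = - W$
$X{\left(I \right)} = 36$ ($X{\left(I \right)} = \left(\left(-1\right) 6\right)^{2} = \left(-6\right)^{2} = 36$)
$g{\left(a,z \right)} = z^{2}$
$116 \left(-58\right) + \frac{-64 - 56}{g{\left(4,\left(-3\right) 0 \right)} + X{\left(-5 \right)}} = 116 \left(-58\right) + \frac{-64 - 56}{\left(\left(-3\right) 0\right)^{2} + 36} = -6728 - \frac{120}{0^{2} + 36} = -6728 - \frac{120}{0 + 36} = -6728 - \frac{120}{36} = -6728 - \frac{10}{3} = - \frac{20194}{3}$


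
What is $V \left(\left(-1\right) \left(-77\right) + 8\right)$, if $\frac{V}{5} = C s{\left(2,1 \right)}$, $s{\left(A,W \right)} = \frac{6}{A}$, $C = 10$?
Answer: $12750$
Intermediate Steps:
$V = 150$ ($V = 5 \cdot 10 \cdot \frac{6}{2} = 5 \cdot 10 \cdot 6 \cdot \frac{1}{2} = 5 \cdot 10 \cdot 3 = 5 \cdot 30 = 150$)
$V \left(\left(-1\right) \left(-77\right) + 8\right) = 150 \left(\left(-1\right) \left(-77\right) + 8\right) = 150 \left(77 + 8\right) = 150 \cdot 85 = 12750$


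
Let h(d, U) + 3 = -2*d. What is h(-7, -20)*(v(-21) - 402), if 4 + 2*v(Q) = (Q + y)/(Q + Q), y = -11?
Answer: -93236/21 ≈ -4439.8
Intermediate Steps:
h(d, U) = -3 - 2*d
v(Q) = -2 + (-11 + Q)/(4*Q) (v(Q) = -2 + ((Q - 11)/(Q + Q))/2 = -2 + ((-11 + Q)/((2*Q)))/2 = -2 + ((-11 + Q)*(1/(2*Q)))/2 = -2 + ((-11 + Q)/(2*Q))/2 = -2 + (-11 + Q)/(4*Q))
h(-7, -20)*(v(-21) - 402) = (-3 - 2*(-7))*((1/4)*(-11 - 7*(-21))/(-21) - 402) = (-3 + 14)*((1/4)*(-1/21)*(-11 + 147) - 402) = 11*((1/4)*(-1/21)*136 - 402) = 11*(-34/21 - 402) = 11*(-8476/21) = -93236/21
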